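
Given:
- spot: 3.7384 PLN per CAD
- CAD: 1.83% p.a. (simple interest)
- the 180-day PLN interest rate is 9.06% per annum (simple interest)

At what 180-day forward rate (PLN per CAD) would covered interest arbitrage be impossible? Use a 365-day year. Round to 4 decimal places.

T = 180/365 years.
PLN growth factor: 1 + 0.0906×180/365 = 1.0446795.
CAD accumulates by 1 + 0.0183×180/365 = 1.0090247.
CIP: F = S · (grow PLN)/(grow CAD) = 3.7384 × 1.0446795/1.0090247 = 3.870500 PLN per CAD.

3.8705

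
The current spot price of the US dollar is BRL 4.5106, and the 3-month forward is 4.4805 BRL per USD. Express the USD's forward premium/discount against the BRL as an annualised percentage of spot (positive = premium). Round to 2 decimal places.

T = 3/12 years.
Period premium: (4.4805 − 4.5106)/4.5106 = -0.0066732.
Annualise by dividing by T: -0.0066732 / (3/12) = -0.026693 → -2.67%.

-2.67%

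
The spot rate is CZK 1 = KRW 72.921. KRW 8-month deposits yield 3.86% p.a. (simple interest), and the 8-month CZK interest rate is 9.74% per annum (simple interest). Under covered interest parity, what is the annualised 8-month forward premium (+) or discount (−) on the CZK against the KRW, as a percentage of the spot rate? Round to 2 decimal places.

T = 8/12 years.
CIP forward (KRW per CZK) = 72.921 × 1.0257333/1.0649333 = 70.236791.
(F − S)/S ÷ T = (70.236791 − 72.921)/72.921/(8/12) = -0.055215 → -5.52%.

-5.52%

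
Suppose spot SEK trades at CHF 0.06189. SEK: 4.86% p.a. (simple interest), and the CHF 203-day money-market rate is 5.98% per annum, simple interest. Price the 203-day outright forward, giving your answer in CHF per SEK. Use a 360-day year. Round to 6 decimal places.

0.062270

T = 203/360 years.
CHF growth factor: 1 + 0.0598×203/360 = 1.0337206.
Growth of 1 SEK over T: 1 + 0.0486×203/360 = 1.027405.
CIP: F = S · (grow CHF)/(grow SEK) = 0.06189 × 1.0337206/1.027405 = 0.06227045 CHF per SEK.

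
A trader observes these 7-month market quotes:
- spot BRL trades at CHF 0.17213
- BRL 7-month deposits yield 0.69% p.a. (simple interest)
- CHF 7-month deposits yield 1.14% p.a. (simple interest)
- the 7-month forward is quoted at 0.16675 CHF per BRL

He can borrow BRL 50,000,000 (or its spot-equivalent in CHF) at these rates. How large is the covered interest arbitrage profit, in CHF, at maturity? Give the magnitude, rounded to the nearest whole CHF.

CHF 292,675

T = 7/12 years.
Invest the BRL and cover forward: 50,000,000 × 1.004025 × 0.16675 = CHF 8,371,058.44.
Convert at spot and invest in CHF: 50,000,000 × 0.17213 × 1.006650 = CHF 8,663,733.23.
The quoted forward undervalues BRL, so borrow BRL, convert to CHF at spot, deposit the CHF at 1.14%, and buy BRL forward at 0.16675 to cover the loan.
Arbitrage profit = |8,371,058.44 − 8,663,733.23| = CHF 292,675.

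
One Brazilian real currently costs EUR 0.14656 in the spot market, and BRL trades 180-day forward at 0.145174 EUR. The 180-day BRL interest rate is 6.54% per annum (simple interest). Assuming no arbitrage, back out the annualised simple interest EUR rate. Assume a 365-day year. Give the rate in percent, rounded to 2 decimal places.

T = 180/365 years.
By CIP, F/S equals the EUR-to-BRL growth ratio: 0.145174/0.14656 = 0.9905431.
BRL growth factor: 1 + 0.0654×180/365 = 1.0322521.
So the EUR growth factor = 1.0224902.
(1.0224902 − 1)/T = 0.045605, i.e. 4.56%.

4.56%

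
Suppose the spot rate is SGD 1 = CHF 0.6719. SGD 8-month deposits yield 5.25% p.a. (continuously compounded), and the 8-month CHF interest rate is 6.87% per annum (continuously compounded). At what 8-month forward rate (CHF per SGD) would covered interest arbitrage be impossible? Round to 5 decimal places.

T = 8/12 years.
CHF growth factor: e^(0.0687×8/12) = 1.046865.
SGD growth factor: e^(0.0525×8/12) = 1.0356197.
So F = 0.6719 × 1.046865 / 1.0356197 = 0.6791958 (CHF/SGD).

0.67920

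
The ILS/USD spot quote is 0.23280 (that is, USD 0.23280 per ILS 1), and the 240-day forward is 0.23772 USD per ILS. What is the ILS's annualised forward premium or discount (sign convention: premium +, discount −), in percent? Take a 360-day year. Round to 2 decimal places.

+3.17%

T = 240/360 years.
ILS trades forward at +2.11340% vs spot over the period.
Per annum: 0.0211340 / (240/360) = 0.031701 = 3.17%.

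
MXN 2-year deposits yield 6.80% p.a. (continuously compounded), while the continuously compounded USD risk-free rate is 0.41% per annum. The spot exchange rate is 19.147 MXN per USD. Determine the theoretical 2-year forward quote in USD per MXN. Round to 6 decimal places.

T = 2 years.
MXN accumulates by e^(0.0680×2) = 1.1456819.
USD accumulates by e^(0.0041×2) = 1.0082337.
So F = 19.147 × 1.1456819 / 1.0082337 = 21.75723 (MXN/USD).
Quoted the other way: 1/21.75723 = 0.045962 USD per MXN.

0.045962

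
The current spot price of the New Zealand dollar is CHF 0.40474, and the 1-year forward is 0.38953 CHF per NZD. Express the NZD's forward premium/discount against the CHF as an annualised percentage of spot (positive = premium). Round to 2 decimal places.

-3.76%

T = 1 year.
NZD trades forward at -3.75797% vs spot over the period.
Annualise by dividing by T: -0.0375797 / 1 = -0.037580 → -3.76%.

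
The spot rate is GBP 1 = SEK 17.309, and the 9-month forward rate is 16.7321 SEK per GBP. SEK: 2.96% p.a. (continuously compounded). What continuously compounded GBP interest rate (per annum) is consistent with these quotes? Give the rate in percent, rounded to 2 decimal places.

T = 9/12 years.
CIP gives F = S · g_SEK/g_GBP, so g_SEK/g_GBP = 16.7321/17.309 = 0.9666705.
The SEK side grows by e^(0.0296×9/12) = 1.0224483.
That pins the GBP growth at 1.0577009.
Take logs: ln 1.0577009 / (9/12) = 0.074797, so 7.48%.

7.48%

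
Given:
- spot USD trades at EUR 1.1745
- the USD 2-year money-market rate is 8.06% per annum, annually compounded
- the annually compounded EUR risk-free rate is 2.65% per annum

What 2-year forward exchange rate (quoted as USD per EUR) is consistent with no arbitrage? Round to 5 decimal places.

T = 2 years.
EUR growth factor: (1 + 0.0265)^2 = 1.0537022.
Growth of 1 USD over T: (1 + 0.0806)^2 = 1.1676964.
CIP: F = S · (grow EUR)/(grow USD) = 1.1745 × 1.0537022/1.1676964 = 1.059842 EUR per USD.
Invert for USD per EUR: 1 / 1.059842 = 0.94354.

0.94354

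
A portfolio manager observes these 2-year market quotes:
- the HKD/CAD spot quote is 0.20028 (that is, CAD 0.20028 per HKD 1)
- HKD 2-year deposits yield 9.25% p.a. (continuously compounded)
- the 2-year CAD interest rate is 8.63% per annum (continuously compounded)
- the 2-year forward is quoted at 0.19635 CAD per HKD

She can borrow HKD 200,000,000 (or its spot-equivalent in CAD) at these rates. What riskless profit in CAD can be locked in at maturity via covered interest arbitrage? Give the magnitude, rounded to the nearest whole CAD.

T = 2 years.
Invest the HKD and cover forward: 200,000,000 × 1.2032184401 × 0.19635 = CAD 47,250,388.14.
Convert at spot and invest in CAD: 200,000,000 × 0.20028 × 1.1883906537 = CAD 47,602,176.02.
The quoted forward undervalues HKD, so borrow HKD, convert to CAD at spot, deposit the CAD at 8.63%, and buy HKD forward at 0.19635 to cover the loan.
Arbitrage profit = |47,250,388.14 − 47,602,176.02| = CAD 351,788.

CAD 351,788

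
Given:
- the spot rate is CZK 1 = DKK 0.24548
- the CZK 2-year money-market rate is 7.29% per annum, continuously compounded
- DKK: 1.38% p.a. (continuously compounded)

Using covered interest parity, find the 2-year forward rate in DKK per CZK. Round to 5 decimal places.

T = 2 years.
DKK growth factor: e^(0.0138×2) = 1.0279844.
CZK accumulates by e^(0.0729×2) = 1.1569648.
So F = 0.24548 × 1.0279844 / 1.1569648 = 0.2181135 (DKK/CZK).

0.21811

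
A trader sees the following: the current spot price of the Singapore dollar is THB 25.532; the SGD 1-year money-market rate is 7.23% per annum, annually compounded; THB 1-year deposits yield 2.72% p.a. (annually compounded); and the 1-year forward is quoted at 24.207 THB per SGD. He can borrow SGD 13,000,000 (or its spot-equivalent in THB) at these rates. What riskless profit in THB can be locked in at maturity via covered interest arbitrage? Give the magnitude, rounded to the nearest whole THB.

T = 1 year.
Keep in SGD, deliver into the forward: 13,000,000·1.072300·24.207 = THB 337,443,159.30.
Swap to THB now, deposit: 13,000,000·25.532·1.027200 = THB 340,944,115.20.
The quoted forward undervalues SGD, so borrow SGD, convert to THB at spot, deposit the THB at 2.72%, and buy SGD forward at 24.207 to cover the loan.
The gap between the two covered legs is THB 3,500,956.

THB 3,500,956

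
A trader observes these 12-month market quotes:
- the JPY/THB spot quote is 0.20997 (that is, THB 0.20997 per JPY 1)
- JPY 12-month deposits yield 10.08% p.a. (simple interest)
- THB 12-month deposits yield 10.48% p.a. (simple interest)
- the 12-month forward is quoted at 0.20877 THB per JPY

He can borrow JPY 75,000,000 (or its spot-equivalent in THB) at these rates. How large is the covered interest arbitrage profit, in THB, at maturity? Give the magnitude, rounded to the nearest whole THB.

THB 162,063

T = 1 year.
Route A — deposit JPY, sell forward: 75,000,000 × 1.100800 × 0.20877 = THB 17,236,051.20.
Route B — convert at spot, deposit THB: 75,000,000 × 0.20997 × 1.104800 = THB 17,398,114.20.
The quoted forward undervalues JPY, so borrow JPY, convert to THB at spot, deposit the THB at 10.48%, and buy JPY forward at 0.20877 to cover the loan.
The gap between the two covered legs is THB 162,063.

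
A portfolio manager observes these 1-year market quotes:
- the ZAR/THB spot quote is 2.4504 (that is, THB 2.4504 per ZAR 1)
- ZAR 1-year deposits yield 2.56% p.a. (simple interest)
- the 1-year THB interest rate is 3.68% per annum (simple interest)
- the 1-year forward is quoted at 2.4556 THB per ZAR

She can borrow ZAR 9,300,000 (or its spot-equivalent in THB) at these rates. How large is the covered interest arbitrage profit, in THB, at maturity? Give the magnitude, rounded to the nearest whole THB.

THB 205,636

T = 1 year.
Keep in ZAR, deliver into the forward: 9,300,000·1.025600·2.4556 = THB 23,421,709.25.
Swap to THB now, deposit: 9,300,000·2.4504·1.036800 = THB 23,627,344.90.
The quoted forward undervalues ZAR, so borrow ZAR, convert to THB at spot, deposit the THB at 3.68%, and buy ZAR forward at 2.4556 to cover the loan.
The gap between the two covered legs is THB 205,636.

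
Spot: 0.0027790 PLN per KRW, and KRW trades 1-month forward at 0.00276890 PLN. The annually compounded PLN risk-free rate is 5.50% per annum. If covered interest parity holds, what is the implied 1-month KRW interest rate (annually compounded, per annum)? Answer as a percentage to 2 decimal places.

T = 1/12 years.
F/S = 0.0027689/0.002779 = 0.9963656 = (growth of PLN) / (growth of KRW).
PLN growth factor: (1 + 0.0550)^(1/12) = 1.0044717.
That pins the KRW growth at 1.0081357.
r = 1.0081357^(12/1) − 1 = 0.102118 → 10.21%.

10.21%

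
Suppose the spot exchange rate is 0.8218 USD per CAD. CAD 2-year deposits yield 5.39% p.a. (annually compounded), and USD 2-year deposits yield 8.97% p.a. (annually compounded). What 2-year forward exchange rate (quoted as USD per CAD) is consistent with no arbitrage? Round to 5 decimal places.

T = 2 years.
Growth of 1 USD over T: (1 + 0.0897)^2 = 1.1874461.
CAD growth factor: (1 + 0.0539)^2 = 1.1107052.
CIP: F = S · (grow USD)/(grow CAD) = 0.8218 × 1.1874461/1.1107052 = 0.8785798 USD per CAD.

0.87858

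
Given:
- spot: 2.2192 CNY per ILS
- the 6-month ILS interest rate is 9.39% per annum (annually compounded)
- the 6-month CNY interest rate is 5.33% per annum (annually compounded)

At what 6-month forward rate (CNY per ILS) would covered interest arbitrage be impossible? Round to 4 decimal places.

T = 6/12 years.
CNY accumulates by (1 + 0.0533)^(6/12) = 1.026304.
ILS growth factor: (1 + 0.0939)^(6/12) = 1.0458967.
Forward (CNY per ILS) = 2.2192 × 1.026304 / 1.0458967 = 2.177628.

2.1776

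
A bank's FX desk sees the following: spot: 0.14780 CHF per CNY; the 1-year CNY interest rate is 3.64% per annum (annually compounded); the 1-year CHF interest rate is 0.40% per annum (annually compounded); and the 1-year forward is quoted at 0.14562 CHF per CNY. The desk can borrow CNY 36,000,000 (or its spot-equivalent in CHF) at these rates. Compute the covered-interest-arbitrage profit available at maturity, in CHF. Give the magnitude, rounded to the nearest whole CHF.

CHF 91,057

T = 1 year.
Invest the CNY and cover forward: 36,000,000 × 1.036400 × 0.14562 = CHF 5,433,140.45.
Convert at spot and invest in CHF: 36,000,000 × 0.14780 × 1.004000 = CHF 5,342,083.20.
The quoted forward overvalues CNY, so borrow CHF, buy CNY at spot, deposit the CNY at 3.64%, and sell the proceeds forward at 0.14562.
Arbitrage profit = |5,433,140.45 − 5,342,083.20| = CHF 91,057.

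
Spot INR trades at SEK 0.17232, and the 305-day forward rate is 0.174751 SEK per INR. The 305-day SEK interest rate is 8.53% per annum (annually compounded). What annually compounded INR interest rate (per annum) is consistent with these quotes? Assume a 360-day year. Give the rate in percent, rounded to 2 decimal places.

T = 305/360 years.
F/S = 0.174751/0.17232 = 1.0141075 = (growth of SEK) / (growth of INR).
SEK growth factor: (1 + 0.0853)^(305/360) = 1.0718119.
Hence g_INR = 1.0569017.
r = 1.0569017^(360/305) − 1 = 0.067502 → 6.75%.

6.75%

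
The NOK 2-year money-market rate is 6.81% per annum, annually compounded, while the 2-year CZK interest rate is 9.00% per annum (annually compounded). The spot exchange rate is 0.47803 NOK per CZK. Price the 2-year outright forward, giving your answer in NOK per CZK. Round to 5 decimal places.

T = 2 years.
Growth of 1 NOK over T: (1 + 0.0681)^2 = 1.1408376.
CZK accumulates by (1 + 0.0900)^2 = 1.188100.
Forward (NOK per CZK) = 0.47803 × 1.1408376 / 1.188100 = 0.4590141.

0.45901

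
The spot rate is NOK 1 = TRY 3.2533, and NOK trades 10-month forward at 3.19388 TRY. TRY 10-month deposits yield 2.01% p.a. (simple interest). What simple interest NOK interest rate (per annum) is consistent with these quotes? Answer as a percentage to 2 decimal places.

T = 10/12 years.
CIP gives F = S · g_TRY/g_NOK, so g_TRY/g_NOK = 3.19388/3.2533 = 0.9817355.
TRY growth factor: 1 + 0.0201×10/12 = 1.016750.
That pins the NOK growth at 1.0356659.
(1.0356659 − 1)/T = 0.042799, i.e. 4.28%.

4.28%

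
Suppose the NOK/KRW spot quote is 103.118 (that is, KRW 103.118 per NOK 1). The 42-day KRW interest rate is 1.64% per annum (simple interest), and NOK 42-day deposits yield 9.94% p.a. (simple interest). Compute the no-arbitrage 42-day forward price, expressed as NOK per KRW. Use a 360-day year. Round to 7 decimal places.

0.0097914

T = 42/360 years.
KRW growth factor: 1 + 0.0164×42/360 = 1.0019133.
Growth of 1 NOK over T: 1 + 0.0994×42/360 = 1.0115967.
So F = 103.118 × 1.0019133 / 1.0115967 = 102.1309 (KRW/NOK).
Quoted the other way: 1/102.1309 = 0.0097914 NOK per KRW.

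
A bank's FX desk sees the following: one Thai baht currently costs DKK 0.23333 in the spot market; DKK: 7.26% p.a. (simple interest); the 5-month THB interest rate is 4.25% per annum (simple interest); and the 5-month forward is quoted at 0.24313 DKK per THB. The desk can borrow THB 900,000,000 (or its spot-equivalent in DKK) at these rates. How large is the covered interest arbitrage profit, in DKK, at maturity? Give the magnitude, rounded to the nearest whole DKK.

T = 5/12 years.
Invest the THB and cover forward: 900,000,000 × 1.01770833333 × 0.24313 = DKK 222,691,884.37.
Convert at spot and invest in DKK: 900,000,000 × 0.23333 × 1.030250 = DKK 216,349,409.25.
The quoted forward overvalues THB, so borrow DKK, buy THB at spot, deposit the THB at 4.25%, and sell the proceeds forward at 0.24313.
Profit = 222,691,884.37 − 216,349,409.25 = DKK 6,342,475.

DKK 6,342,475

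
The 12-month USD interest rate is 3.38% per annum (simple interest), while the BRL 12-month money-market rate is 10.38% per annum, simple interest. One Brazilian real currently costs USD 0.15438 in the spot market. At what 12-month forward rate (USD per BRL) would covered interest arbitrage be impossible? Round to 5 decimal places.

T = 1 year.
USD growth factor: 1 + 0.0338×1 = 1.033800.
BRL growth factor: 1 + 0.1038×1 = 1.103800.
Forward (USD per BRL) = 0.15438 × 1.033800 / 1.103800 = 0.1445896.

0.14459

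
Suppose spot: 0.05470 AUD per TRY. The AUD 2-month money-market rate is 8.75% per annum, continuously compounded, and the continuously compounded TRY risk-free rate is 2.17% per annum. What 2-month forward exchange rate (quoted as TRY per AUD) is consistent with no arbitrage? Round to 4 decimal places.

T = 2/12 years.
AUD growth factor: e^(0.0875×2/12) = 1.01469019.
TRY growth factor: e^(0.0217×2/12) = 1.00362321.
So F = 0.0547 × 1.01469019 / 1.00362321 = 0.055303178 (AUD/TRY).
Quoted the other way: 1/0.055303178 = 18.0821 TRY per AUD.

18.0821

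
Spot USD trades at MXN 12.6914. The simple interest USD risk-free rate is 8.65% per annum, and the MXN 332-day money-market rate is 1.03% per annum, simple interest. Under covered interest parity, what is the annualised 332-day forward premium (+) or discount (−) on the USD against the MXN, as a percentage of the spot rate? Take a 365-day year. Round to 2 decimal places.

T = 332/365 years.
CIP forward (MXN per USD) = 12.6914 × 1.0093688/1.0786795 = 11.8759123.
Annualised premium = (F − S)/S × (1/T) = (11.8759123 − 12.6914)/12.6914 ÷ (332/365) = -7.06%.

-7.06%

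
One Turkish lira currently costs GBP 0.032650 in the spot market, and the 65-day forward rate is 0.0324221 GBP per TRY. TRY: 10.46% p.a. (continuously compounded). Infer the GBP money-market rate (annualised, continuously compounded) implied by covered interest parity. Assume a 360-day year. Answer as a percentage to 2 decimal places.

T = 65/360 years.
By CIP, F/S equals the GBP-to-TRY growth ratio: 0.0324221/0.03265 = 0.9930199.
TRY growth factor: e^(0.1046×65/360) = 1.0190656.
That pins the GBP growth at 1.0119524.
r = ln(1.0119524)/(65/360) = 0.065805 → 6.58%.

6.58%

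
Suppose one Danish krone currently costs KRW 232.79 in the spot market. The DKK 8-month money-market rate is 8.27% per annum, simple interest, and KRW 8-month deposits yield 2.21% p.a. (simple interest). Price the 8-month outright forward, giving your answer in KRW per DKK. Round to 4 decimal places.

T = 8/12 years.
Growth of 1 KRW over T: 1 + 0.0221×8/12 = 1.014733333.
Growth of 1 DKK over T: 1 + 0.0827×8/12 = 1.055133333.
CIP: F = S · (grow KRW)/(grow DKK) = 232.79 × 1.014733333/1.055133333 = 223.876704 KRW per DKK.

223.8767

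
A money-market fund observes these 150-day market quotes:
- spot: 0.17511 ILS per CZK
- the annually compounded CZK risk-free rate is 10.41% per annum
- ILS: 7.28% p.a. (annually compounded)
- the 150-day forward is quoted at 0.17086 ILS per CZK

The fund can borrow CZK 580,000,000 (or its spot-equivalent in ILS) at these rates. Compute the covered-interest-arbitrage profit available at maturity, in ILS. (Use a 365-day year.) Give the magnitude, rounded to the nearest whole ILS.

ILS 1,324,552

T = 150/365 years.
Keep in CZK, deliver into the forward: 580,000,000·1.04153696732·0.17086 = ILS 103,215,063.62.
Swap to ILS now, deposit: 580,000,000·0.17511·1.02929996535 = ILS 104,539,615.82.
The quoted forward undervalues CZK, so borrow CZK, convert to ILS at spot, deposit the ILS at 7.28%, and buy CZK forward at 0.17086 to cover the loan.
Arbitrage profit = |103,215,063.62 − 104,539,615.82| = ILS 1,324,552.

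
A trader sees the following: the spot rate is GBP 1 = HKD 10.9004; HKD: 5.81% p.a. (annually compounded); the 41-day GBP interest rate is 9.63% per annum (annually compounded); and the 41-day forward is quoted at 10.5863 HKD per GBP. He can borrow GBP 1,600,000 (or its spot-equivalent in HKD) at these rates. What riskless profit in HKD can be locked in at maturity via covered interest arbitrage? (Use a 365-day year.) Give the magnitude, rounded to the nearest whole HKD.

T = 41/365 years.
Keep in GBP, deliver into the forward: 1,600,000·1.0103811188·10.5863 = HKD 17,113,916.22.
Swap to HKD now, deposit: 1,600,000·10.9004·1.0063639141 = HKD 17,551,630.73.
The quoted forward undervalues GBP, so borrow GBP, convert to HKD at spot, deposit the HKD at 5.81%, and buy GBP forward at 10.5863 to cover the loan.
Arbitrage profit = |17,113,916.22 − 17,551,630.73| = HKD 437,715.

HKD 437,715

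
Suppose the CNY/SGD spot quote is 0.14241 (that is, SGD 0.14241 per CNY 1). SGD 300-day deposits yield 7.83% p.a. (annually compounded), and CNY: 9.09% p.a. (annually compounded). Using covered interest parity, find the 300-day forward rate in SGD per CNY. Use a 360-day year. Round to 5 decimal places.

T = 300/360 years.
SGD accumulates by (1 + 0.0783)^(300/360) = 1.0648367.
CNY growth factor: (1 + 0.0909)^(300/360) = 1.0751955.
Forward (SGD per CNY) = 0.14241 × 1.0648367 / 1.0751955 = 0.1410380.

0.14104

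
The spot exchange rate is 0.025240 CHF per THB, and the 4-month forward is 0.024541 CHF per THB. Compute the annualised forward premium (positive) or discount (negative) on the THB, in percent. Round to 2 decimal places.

T = 4/12 years.
THB trades forward at -2.76941% vs spot over the period.
×(1/T) gives -8.31% p.a.

-8.31%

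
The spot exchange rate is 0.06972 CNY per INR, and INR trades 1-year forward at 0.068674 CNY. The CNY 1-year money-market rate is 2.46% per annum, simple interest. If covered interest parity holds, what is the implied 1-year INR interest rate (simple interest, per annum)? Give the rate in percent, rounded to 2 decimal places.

T = 1 year.
By CIP, F/S equals the CNY-to-INR growth ratio: 0.068674/0.06972 = 0.9849971.
The CNY side grows by 1 + 0.0246×1 = 1.024600.
So the INR growth factor = 1.0402061.
(1.0402061 − 1)/T = 0.040206, i.e. 4.02%.

4.02%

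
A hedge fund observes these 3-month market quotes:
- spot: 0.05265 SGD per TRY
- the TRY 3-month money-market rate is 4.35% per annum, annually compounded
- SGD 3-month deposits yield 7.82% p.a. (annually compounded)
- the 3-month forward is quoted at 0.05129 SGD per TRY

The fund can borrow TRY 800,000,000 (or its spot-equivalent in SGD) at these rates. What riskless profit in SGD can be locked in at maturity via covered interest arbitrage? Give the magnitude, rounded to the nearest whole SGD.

SGD 1,449,221

T = 3/12 years.
Route A — deposit TRY, sell forward: 800,000,000 × 1.0107019727 × 0.05129 = SGD 41,471,123.34.
Route B — convert at spot, deposit SGD: 800,000,000 × 0.05265 × 1.0190015201 = SGD 42,920,344.03.
The quoted forward undervalues TRY, so borrow TRY, convert to SGD at spot, deposit the SGD at 7.82%, and buy TRY forward at 0.05129 to cover the loan.
Profit = 42,920,344.03 − 41,471,123.34 = SGD 1,449,221.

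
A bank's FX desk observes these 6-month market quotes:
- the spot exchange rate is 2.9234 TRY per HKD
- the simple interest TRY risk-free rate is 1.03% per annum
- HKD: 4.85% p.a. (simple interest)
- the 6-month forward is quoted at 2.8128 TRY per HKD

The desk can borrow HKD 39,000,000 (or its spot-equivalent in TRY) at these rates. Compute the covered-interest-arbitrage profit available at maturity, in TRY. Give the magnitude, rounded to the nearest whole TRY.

T = 6/12 years.
Invest the HKD and cover forward: 39,000,000 × 1.024250 × 2.8128 = TRY 112,359,405.60.
Convert at spot and invest in TRY: 39,000,000 × 2.9234 × 1.005150 = TRY 114,599,764.89.
The quoted forward undervalues HKD, so borrow HKD, convert to TRY at spot, deposit the TRY at 1.03%, and buy HKD forward at 2.8128 to cover the loan.
Arbitrage profit = |112,359,405.60 − 114,599,764.89| = TRY 2,240,359.

TRY 2,240,359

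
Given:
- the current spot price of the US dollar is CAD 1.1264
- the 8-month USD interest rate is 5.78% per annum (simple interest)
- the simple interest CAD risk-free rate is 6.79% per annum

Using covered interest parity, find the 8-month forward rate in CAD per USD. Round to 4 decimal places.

1.1337

T = 8/12 years.
Growth of 1 CAD over T: 1 + 0.0679×8/12 = 1.0452667.
USD growth factor: 1 + 0.0578×8/12 = 1.0385333.
CIP: F = S · (grow CAD)/(grow USD) = 1.1264 × 1.0452667/1.0385333 = 1.133703 CAD per USD.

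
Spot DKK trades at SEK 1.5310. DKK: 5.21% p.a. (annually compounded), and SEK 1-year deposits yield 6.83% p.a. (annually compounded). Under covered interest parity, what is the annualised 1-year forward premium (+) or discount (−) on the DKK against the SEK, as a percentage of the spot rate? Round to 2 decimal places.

+1.54%

T = 1 year.
No-arbitrage forward: 1.531 × 1.068300 / 1.052100 = 1.5545740 SEK/DKK.
Annualised premium = (F − S)/S × (1/T) = (1.5545740 − 1.531)/1.531 ÷ 1 = 1.54%.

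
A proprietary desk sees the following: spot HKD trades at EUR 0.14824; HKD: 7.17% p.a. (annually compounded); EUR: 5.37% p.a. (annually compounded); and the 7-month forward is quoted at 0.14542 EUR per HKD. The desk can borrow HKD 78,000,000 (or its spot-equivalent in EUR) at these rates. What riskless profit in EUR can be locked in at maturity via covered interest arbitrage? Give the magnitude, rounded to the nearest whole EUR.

T = 7/12 years.
Invest the HKD and cover forward: 78,000,000 × 1.0412205187 × 0.14542 = EUR 11,810,314.45.
Convert at spot and invest in EUR: 78,000,000 × 0.14824 × 1.0309831602 = EUR 11,920,969.61.
The quoted forward undervalues HKD, so borrow HKD, convert to EUR at spot, deposit the EUR at 5.37%, and buy HKD forward at 0.14542 to cover the loan.
Profit = 11,920,969.61 − 11,810,314.45 = EUR 110,655.

EUR 110,655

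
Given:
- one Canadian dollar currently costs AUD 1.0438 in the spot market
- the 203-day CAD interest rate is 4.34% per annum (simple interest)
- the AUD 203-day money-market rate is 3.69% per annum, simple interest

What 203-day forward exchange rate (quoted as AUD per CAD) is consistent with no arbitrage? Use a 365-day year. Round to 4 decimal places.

T = 203/365 years.
AUD accumulates by 1 + 0.0369×203/365 = 1.0205225.
CAD accumulates by 1 + 0.0434×203/365 = 1.0241375.
Forward (AUD per CAD) = 1.0438 × 1.0205225 / 1.0241375 = 1.040116.

1.0401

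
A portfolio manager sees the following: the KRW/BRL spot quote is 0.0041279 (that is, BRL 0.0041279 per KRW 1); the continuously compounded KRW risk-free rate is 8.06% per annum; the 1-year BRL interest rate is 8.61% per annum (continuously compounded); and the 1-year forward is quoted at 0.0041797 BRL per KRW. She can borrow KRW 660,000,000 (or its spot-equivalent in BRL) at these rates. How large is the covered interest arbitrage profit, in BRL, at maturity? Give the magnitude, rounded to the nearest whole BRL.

T = 1 year.
Route A — deposit KRW, sell forward: 660,000,000 × 1.083937235 × 0.0041797 = BRL 2,990,151.42.
Route B — convert at spot, deposit BRL: 660,000,000 × 0.0041279 × 1.089915314 = BRL 2,969,380.54.
The quoted forward overvalues KRW, so borrow BRL, buy KRW at spot, deposit the KRW at 8.06%, and sell the proceeds forward at 0.0041797.
The gap between the two covered legs is BRL 20,771.

BRL 20,771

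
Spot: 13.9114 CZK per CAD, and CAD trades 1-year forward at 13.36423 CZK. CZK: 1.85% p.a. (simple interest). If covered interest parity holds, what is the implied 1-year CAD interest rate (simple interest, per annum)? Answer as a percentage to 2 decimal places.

T = 1 year.
CIP gives F = S · g_CZK/g_CAD, so g_CZK/g_CAD = 13.36423/13.9114 = 0.9606675.
The CZK side grows by 1 + 0.0185×1 = 1.018500.
Hence g_CAD = 1.0602003.
(1.0602003 − 1)/T = 0.060200, i.e. 6.02%.

6.02%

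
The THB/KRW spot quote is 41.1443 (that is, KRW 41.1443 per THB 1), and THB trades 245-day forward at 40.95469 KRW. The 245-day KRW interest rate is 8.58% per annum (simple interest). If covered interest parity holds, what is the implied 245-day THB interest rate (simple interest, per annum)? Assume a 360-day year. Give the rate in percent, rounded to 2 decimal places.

9.30%

T = 245/360 years.
By CIP, F/S equals the KRW-to-THB growth ratio: 40.95469/41.1443 = 0.9953916.
KRW growth factor: 1 + 0.0858×245/360 = 1.0583917.
Hence g_THB = 1.0632918.
(1.0632918 − 1)/T = 0.093000, i.e. 9.30%.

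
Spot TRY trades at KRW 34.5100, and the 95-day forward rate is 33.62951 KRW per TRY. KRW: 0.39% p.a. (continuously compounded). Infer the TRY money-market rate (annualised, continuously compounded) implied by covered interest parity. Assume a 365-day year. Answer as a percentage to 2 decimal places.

10.32%

T = 95/365 years.
F/S = 33.62951/34.51 = 0.9744859 = (growth of KRW) / (growth of TRY).
The KRW side grows by e^(0.0039×95/365) = 1.0010156.
That pins the TRY growth at 1.0272243.
r = ln(1.0272243)/(95/365) = 0.103200 → 10.32%.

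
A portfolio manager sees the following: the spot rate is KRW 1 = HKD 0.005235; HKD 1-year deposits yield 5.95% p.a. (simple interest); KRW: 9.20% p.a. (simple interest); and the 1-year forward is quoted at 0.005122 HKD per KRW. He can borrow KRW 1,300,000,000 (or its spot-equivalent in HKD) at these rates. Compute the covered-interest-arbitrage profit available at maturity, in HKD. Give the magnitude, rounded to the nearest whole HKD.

T = 1 year.
Keep in KRW, deliver into the forward: 1,300,000,000·1.092000·0.005122 = HKD 7,271,191.20.
Swap to HKD now, deposit: 1,300,000,000·0.005235·1.059500 = HKD 7,210,427.25.
The quoted forward overvalues KRW, so borrow HKD, buy KRW at spot, deposit the KRW at 9.20%, and sell the proceeds forward at 0.005122.
Profit = 7,271,191.20 − 7,210,427.25 = HKD 60,764.

HKD 60,764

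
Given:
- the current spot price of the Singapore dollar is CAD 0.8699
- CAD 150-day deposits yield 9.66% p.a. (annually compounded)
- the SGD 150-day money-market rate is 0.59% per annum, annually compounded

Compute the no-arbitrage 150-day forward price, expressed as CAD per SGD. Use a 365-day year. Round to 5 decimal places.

T = 150/365 years.
CAD growth factor: (1 + 0.0966)^(150/365) = 1.0386236.
Growth of 1 SGD over T: (1 + 0.0059)^(150/365) = 1.0024205.
So F = 0.8699 × 1.0386236 / 1.0024205 = 0.9013170 (CAD/SGD).

0.90132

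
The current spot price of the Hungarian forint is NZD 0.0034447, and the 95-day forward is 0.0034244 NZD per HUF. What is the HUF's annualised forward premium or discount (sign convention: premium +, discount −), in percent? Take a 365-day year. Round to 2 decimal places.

-2.26%

T = 95/365 years.
Period premium: (0.0034244 − 0.0034447)/0.0034447 = -0.0058931.
×(1/T) gives -2.26% p.a.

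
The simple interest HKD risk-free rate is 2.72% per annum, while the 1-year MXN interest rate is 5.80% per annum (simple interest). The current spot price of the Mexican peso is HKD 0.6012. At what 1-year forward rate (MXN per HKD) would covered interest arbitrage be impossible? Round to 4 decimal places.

1.7132

T = 1 year.
HKD accumulates by 1 + 0.0272×1 = 1.027200.
Growth of 1 MXN over T: 1 + 0.0580×1 = 1.058000.
CIP: F = S · (grow HKD)/(grow MXN) = 0.6012 × 1.027200/1.058000 = 0.5836981 HKD per MXN.
Quoted the other way: 1/0.5836981 = 1.7132 MXN per HKD.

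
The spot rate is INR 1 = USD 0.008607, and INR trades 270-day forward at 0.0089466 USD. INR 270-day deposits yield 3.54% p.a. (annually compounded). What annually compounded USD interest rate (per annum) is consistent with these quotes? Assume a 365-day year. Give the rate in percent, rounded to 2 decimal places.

T = 270/365 years.
CIP gives F = S · g_USD/g_INR, so g_USD/g_INR = 0.0089466/0.008607 = 1.0394563.
INR growth factor: (1 + 0.0354)^(270/365) = 1.0260674.
That pins the USD growth at 1.0665522.
Annualise: 1.0665522^(365/270) − 1 = 0.091007 = 9.10%.

9.10%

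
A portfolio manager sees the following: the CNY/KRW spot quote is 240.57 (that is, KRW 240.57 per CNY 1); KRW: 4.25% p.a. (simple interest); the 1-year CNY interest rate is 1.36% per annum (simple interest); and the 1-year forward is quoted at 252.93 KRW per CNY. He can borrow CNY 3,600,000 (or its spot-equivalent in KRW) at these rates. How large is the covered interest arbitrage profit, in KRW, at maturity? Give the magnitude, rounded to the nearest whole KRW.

KRW 20,072,243

T = 1 year.
Invest the CNY and cover forward: 3,600,000 × 1.013600 × 252.93 = KRW 922,931,452.80.
Convert at spot and invest in KRW: 3,600,000 × 240.57 × 1.042500 = KRW 902,859,210.00.
The quoted forward overvalues CNY, so borrow KRW, buy CNY at spot, deposit the CNY at 1.36%, and sell the proceeds forward at 252.93.
Arbitrage profit = |922,931,452.80 − 902,859,210.00| = KRW 20,072,243.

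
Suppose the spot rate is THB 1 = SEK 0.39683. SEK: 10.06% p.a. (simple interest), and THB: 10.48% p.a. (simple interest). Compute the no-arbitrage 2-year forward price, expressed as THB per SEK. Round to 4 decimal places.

2.5376

T = 2 years.
Growth of 1 SEK over T: 1 + 0.1006×2 = 1.201200.
THB accumulates by 1 + 0.1048×2 = 1.209600.
So F = 0.39683 × 1.201200 / 1.209600 = 0.3940742 (SEK/THB).
Invert for THB per SEK: 1 / 0.3940742 = 2.5376.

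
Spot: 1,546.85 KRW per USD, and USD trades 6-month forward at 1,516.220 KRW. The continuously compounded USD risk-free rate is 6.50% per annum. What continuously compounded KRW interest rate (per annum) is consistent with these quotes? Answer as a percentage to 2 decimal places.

T = 6/12 years.
CIP gives F = S · g_KRW/g_USD, so g_KRW/g_USD = 1516.22/1546.85 = 0.9801985.
The USD side grows by e^(0.0650×6/12) = 1.0330339.
That pins the KRW growth at 1.0125783.
Take logs: ln 1.0125783 / (6/12) = 0.025000, so 2.50%.

2.50%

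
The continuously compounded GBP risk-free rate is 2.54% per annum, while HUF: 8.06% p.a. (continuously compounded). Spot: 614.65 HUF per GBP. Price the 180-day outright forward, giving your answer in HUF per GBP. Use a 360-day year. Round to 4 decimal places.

631.8506

T = 180/360 years.
HUF accumulates by e^(0.0806×180/360) = 1.041123064.
GBP growth factor: e^(0.0254×180/360) = 1.012780987.
So F = 614.65 × 1.041123064 / 1.012780987 = 631.850617 (HUF/GBP).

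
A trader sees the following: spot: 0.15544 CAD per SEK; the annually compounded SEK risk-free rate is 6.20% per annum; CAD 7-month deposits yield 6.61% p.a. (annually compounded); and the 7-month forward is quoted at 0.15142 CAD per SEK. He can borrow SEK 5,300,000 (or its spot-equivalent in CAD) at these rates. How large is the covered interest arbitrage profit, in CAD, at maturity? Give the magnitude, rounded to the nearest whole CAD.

CAD 23,987

T = 7/12 years.
Keep in SEK, deliver into the forward: 5,300,000·1.0357127·0.15142 = CAD 831,186.37.
Swap to CAD now, deposit: 5,300,000·0.15544·1.03804329 = CAD 855,173.28.
The quoted forward undervalues SEK, so borrow SEK, convert to CAD at spot, deposit the CAD at 6.61%, and buy SEK forward at 0.15142 to cover the loan.
Arbitrage profit = |831,186.37 − 855,173.28| = CAD 23,987.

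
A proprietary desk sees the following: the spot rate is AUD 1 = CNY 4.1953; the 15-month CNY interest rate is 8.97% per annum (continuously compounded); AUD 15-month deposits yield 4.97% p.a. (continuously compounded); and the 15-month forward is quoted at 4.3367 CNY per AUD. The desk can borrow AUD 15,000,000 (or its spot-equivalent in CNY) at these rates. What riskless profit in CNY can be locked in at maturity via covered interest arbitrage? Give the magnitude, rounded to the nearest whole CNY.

T = 15/12 years.
Keep in AUD, deliver into the forward: 15,000,000·1.0640953483·4.3367 = CNY 69,219,934.45.
Swap to CNY now, deposit: 15,000,000·4.1953·1.1186526835 = CNY 70,396,254.05.
The quoted forward undervalues AUD, so borrow AUD, convert to CNY at spot, deposit the CNY at 8.97%, and buy AUD forward at 4.3367 to cover the loan.
The gap between the two covered legs is CNY 1,176,320.

CNY 1,176,320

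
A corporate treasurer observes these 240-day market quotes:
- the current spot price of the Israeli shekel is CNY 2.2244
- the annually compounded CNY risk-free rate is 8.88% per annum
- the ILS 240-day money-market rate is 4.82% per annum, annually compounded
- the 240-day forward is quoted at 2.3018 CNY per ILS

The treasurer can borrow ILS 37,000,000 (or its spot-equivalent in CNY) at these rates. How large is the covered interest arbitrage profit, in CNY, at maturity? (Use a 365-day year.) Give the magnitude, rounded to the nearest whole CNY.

CNY 805,916

T = 240/365 years.
Route A — deposit ILS, sell forward: 37,000,000 × 1.0314370613 × 2.3018 = CNY 87,843,987.62.
Route B — convert at spot, deposit CNY: 37,000,000 × 2.2244 × 1.0575347553 = CNY 87,038,071.46.
The quoted forward overvalues ILS, so borrow CNY, buy ILS at spot, deposit the ILS at 4.82%, and sell the proceeds forward at 2.3018.
Arbitrage profit = |87,843,987.62 − 87,038,071.46| = CNY 805,916.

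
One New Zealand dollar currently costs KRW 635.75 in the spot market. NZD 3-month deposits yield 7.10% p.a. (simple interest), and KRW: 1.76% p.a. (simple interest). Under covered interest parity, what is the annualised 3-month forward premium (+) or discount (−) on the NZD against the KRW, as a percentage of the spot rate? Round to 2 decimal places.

-5.25%

T = 3/12 years.
CIP forward (KRW per NZD) = 635.75 × 1.004400/1.017750 = 627.41076.
(F − S)/S ÷ T = (627.41076 − 635.75)/635.75/(3/12) = -0.052469 → -5.25%.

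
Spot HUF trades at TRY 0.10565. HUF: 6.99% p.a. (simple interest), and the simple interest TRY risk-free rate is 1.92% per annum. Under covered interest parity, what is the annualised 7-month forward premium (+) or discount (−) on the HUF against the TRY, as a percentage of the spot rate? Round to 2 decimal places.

T = 7/12 years.
CIP forward (TRY per HUF) = 0.10565 × 1.011200/1.040775 = 0.10264782.
Annualised premium = (F − S)/S × (1/T) = (0.10264782 − 0.10565)/0.10565 ÷ (7/12) = -4.87%.

-4.87%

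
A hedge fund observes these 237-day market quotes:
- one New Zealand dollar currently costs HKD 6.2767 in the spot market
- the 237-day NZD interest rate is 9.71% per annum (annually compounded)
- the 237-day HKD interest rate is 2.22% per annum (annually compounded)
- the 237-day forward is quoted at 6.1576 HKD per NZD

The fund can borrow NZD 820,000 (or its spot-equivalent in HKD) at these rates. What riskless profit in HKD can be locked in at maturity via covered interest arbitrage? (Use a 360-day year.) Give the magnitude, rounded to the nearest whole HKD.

T = 237/360 years.
Keep in NZD, deliver into the forward: 820,000·1.062907386·6.1576 = HKD 5,366,865.99.
Swap to HKD now, deposit: 820,000·6.2767·1.014560116 = HKD 5,221,833.37.
The quoted forward overvalues NZD, so borrow HKD, buy NZD at spot, deposit the NZD at 9.71%, and sell the proceeds forward at 6.1576.
Profit = 5,366,865.99 − 5,221,833.37 = HKD 145,033.

HKD 145,033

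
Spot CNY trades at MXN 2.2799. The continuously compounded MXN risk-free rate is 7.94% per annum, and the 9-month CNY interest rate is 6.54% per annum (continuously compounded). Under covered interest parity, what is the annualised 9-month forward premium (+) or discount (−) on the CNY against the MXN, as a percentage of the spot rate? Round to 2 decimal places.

+1.41%

T = 9/12 years.
No-arbitrage forward: 2.2799 × 1.0613588 / 1.0502729 = 2.3039649 MXN/CNY.
Annualised premium = (F − S)/S × (1/T) = (2.3039649 − 2.2799)/2.2799 ÷ (9/12) = 1.41%.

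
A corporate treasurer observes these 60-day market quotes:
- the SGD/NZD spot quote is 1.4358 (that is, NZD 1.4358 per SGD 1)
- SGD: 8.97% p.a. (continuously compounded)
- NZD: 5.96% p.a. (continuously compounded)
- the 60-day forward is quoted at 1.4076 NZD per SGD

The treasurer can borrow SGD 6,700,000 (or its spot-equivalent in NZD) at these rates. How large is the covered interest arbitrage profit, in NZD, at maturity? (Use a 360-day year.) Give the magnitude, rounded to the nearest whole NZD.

NZD 142,922

T = 60/360 years.
Invest the SGD and cover forward: 6,700,000 × 1.01506231 × 1.4076 = NZD 9,572,971.44.
Convert at spot and invest in NZD: 6,700,000 × 1.4358 × 1.009982833 = NZD 9,715,893.46.
The quoted forward undervalues SGD, so borrow SGD, convert to NZD at spot, deposit the NZD at 5.96%, and buy SGD forward at 1.4076 to cover the loan.
Profit = 9,715,893.46 − 9,572,971.44 = NZD 142,922.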